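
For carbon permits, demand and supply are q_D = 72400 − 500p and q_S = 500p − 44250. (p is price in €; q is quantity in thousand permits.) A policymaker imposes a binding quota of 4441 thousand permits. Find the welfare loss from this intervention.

€185627.912 thousand

In inverse form: demand p = 144.8 − 0.002q, supply p = 88.5 + 0.002q.
Competitive equilibrium: 144.8 − 0.002q = 88.5 + 0.002q → q* = 14075, p* = 116.65.
At q = 4441: demand price = 144.8 − 0.002·4441 = 135.918; supply price = 88.5 + 0.002·4441 = 97.382.
Δq = 14075 − 4441 = 9634; wedge = 135.918 − 97.382 = 38.536.
Welfare loss = ½ × 9634 × 38.536 = €185627.912 thousand.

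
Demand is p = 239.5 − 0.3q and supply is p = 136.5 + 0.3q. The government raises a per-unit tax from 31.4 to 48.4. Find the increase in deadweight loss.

1130.50

Competitive equilibrium: 239.5 − 0.3q = 136.5 + 0.3q → q* = 171.6667, p* = 188.
For a per-unit tax t: Δq = t/0.6, so DWL = ½·t·(t/0.6) = t²/1.2.
At t = 31.4: DWL = 821.633. At t = 48.4: DWL = 1952.133.
Increase = 1952.133 − 821.633 = 1130.50.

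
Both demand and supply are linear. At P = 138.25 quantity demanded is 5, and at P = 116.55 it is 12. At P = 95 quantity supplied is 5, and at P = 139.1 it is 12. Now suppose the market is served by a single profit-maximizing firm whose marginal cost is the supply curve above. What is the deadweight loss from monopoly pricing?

Demand slope = (116.55 − 138.25)/(12 − 5) = −3.1, so P = 153.75 − 3.1Q.
Supply slope = (139.1 − 95)/(12 − 5) = 6.3, so P = 63.5 + 6.3Q.
Competitive equilibrium: 153.75 − 3.1Q = 63.5 + 6.3Q → Q* = 9.6011, P* = 123.9867.
Marginal revenue: MR = 153.75 − 6.2Q. Set MR = MC: 153.75 − 6.2Q = 63.5 + 6.3Q → Q_m = 7.22.
Price P_m = 153.75 − 3.1·7.22 = 131.368; MC(Q_m) = 63.5 + 6.3·7.22 = 108.986.
Competitive Q* = 9.6011, so ΔQ = 2.3811; wedge = 131.368 − 108.986 = 22.382.
DWL = ½ × 2.3811 × 22.382 = 26.65.

26.65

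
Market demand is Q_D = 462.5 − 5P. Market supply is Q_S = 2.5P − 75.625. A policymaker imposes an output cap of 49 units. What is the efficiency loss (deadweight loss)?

In inverse form: demand P = 92.5 − 0.2Q, supply P = 30.25 + 0.4Q.
Competitive equilibrium: 92.5 − 0.2Q = 30.25 + 0.4Q → Q* = 103.75, P* = 71.75.
At Q = 49: demand price = 92.5 − 0.2·49 = 82.7; supply price = 30.25 + 0.4·49 = 49.85.
ΔQ = 103.75 − 49 = 54.75; wedge = 82.7 − 49.85 = 32.85.
Welfare loss = ½ × 54.75 × 32.85 = 899.27.

899.27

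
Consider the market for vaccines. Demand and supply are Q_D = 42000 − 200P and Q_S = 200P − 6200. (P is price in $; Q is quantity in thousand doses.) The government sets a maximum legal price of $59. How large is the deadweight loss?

In inverse form: demand P = 210 − 0.005Q, supply P = 31 + 0.005Q.
Competitive equilibrium: 210 − 0.005Q = 31 + 0.005Q → Q* = 17900, P* = 120.5.
At the ceiling P = 59, quantity supplied = (59 − 31)/0.005 = 5600.
Willingness to pay at Q' = 5600: 210 − 0.005·5600 = 182.
ΔQ = 17900 − 5600 = 12300; wedge = 182 − 59 = 123.
The triangle = ½ × 12300 × 123 = $756450 thousand.

$756450 thousand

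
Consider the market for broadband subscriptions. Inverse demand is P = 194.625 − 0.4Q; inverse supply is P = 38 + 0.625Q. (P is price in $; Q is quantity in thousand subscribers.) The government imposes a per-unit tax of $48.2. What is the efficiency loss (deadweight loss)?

$1133.29 thousand

Competitive equilibrium: 194.625 − 0.4Q = 38 + 0.625Q → Q* = 152.8049, P* = 133.503.
With the tax, the buyer price exceeds the seller price by 48.2: (194.625 − 0.4Q) − (38 + 0.625Q) = 48.2 → Q' = 105.7805.
ΔQ = 152.8049 − 105.7805 = 47.0244; the wedge equals the tax, 48.2.
Welfare loss = ½ × 47.0244 × 48.2 = $1133.29 thousand.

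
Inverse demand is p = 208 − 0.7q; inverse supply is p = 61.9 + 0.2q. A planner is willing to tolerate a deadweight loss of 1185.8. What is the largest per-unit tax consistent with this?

Competitive equilibrium: 208 − 0.7q = 61.9 + 0.2q → q* = 162.3333, p* = 94.3667.
A tax t gives Δq = t/0.9 and wedge t, so DWL = t²/1.8.
t²/1.8 = 1185.8 → t² = 2134.44 → t = 46.2.

46.2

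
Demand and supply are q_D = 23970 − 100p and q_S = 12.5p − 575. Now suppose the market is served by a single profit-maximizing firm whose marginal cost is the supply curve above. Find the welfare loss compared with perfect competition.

In inverse form: demand p = 239.7 − 0.01q, supply p = 46 + 0.08q.
Competitive equilibrium: 239.7 − 0.01q = 46 + 0.08q → q* = 2152.2222, p* = 218.1778.
Marginal revenue: MR = 239.7 − 0.02q. Set MR = MC: 239.7 − 0.02q = 46 + 0.08q → q_m = 1937.
Price p_m = 239.7 − 0.01·1937 = 220.33; MC(q_m) = 46 + 0.08·1937 = 200.96.
Competitive q* = 2152.2222, so Δq = 215.2222; wedge = 220.33 − 200.96 = 19.37.
Welfare loss = ½ × 215.2222 × 19.37 = 2084.43.

2084.43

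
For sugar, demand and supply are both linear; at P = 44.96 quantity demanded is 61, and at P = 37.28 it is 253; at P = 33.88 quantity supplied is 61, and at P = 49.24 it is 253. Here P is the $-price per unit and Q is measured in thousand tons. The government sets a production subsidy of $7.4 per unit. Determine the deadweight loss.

$228.17 thousand

Demand slope = (37.28 − 44.96)/(253 − 61) = −0.04, so P = 47.4 − 0.04Q.
Supply slope = (49.24 − 33.88)/(253 − 61) = 0.08, so P = 29 + 0.08Q.
Competitive equilibrium: 47.4 − 0.04Q = 29 + 0.08Q → Q* = 153.3333, P* = 41.2667.
The subsidy lowers effective supply by 7.4: P = 21.6 + 0.08Q.
New quantity: 47.4 − 0.04Q = 21.6 + 0.08Q → Q' = 215.
Overproduction ΔQ = 215 − 153.3333 = 61.6667; wedge = subsidy = 7.4.
Deadweight loss = ½ × 61.6667 × 7.4 = $228.17 thousand.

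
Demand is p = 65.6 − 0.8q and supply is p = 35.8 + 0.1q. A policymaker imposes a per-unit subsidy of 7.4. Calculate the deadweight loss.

30.42

Competitive equilibrium: 65.6 − 0.8q = 35.8 + 0.1q → q* = 33.1111, p* = 39.1111.
The subsidy lowers effective supply by 7.4: p = 28.4 + 0.1q.
New quantity: 65.6 − 0.8q = 28.4 + 0.1q → q' = 41.3333.
Overproduction Δq = 41.3333 − 33.1111 = 8.2222; wedge = subsidy = 7.4.
Welfare loss = ½ × 8.2222 × 7.4 = 30.42.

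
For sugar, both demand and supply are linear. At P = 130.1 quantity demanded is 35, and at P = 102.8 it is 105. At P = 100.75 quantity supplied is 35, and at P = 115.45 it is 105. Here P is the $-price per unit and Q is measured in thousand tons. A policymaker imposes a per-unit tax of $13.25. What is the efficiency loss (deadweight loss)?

$146.30 thousand

Demand slope = (102.8 − 130.1)/(105 − 35) = −0.39, so P = 143.75 − 0.39Q.
Supply slope = (115.45 − 100.75)/(105 − 35) = 0.21, so P = 93.4 + 0.21Q.
Competitive equilibrium: 143.75 − 0.39Q = 93.4 + 0.21Q → Q* = 83.9167, P* = 111.0225.
With the tax, the buyer price exceeds the seller price by 13.25: (143.75 − 0.39Q) − (93.4 + 0.21Q) = 13.25 → Q' = 61.8333.
ΔQ = 83.9167 − 61.8333 = 22.0834; the wedge equals the tax, 13.25.
Welfare loss = ½ × 22.0834 × 13.25 = $146.30 thousand.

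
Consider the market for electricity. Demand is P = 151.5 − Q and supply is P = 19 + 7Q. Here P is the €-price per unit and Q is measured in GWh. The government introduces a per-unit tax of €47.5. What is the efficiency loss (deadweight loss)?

Competitive equilibrium: 151.5 − Q = 19 + 7Q → Q* = 16.5625, P* = 134.9375.
With the tax, the buyer price exceeds the seller price by 47.5: (151.5 − Q) − (19 + 7Q) = 47.5 → Q' = 10.625.
ΔQ = 16.5625 − 10.625 = 5.9375; the wedge equals the tax, 47.5.
DWL = ½ × 5.9375 × 47.5 = €141.02.

€141.02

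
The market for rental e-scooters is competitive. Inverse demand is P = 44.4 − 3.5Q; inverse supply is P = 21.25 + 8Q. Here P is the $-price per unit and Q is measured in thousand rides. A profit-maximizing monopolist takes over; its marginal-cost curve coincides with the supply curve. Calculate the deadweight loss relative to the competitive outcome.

Competitive equilibrium: 44.4 − 3.5Q = 21.25 + 8Q → Q* = 2.013, P* = 37.3543.
Marginal revenue: MR = 44.4 − 7Q. Set MR = MC: 44.4 − 7Q = 21.25 + 8Q → Q_m = 1.5433.
Price P_m = 44.4 − 3.5·1.5433 = 38.9985; MC(Q_m) = 21.25 + 8·1.5433 = 33.5964.
Competitive Q* = 2.013, so ΔQ = 0.4697; wedge = 38.9985 − 33.5964 = 5.4021.
Deadweight loss = ½ × 0.4697 × 5.4021 = $1.27 thousand.

$1.27 thousand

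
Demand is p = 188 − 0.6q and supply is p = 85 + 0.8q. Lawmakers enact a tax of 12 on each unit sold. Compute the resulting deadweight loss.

51.43

Competitive equilibrium: 188 − 0.6q = 85 + 0.8q → q* = 73.5714, p* = 143.8571.
With the tax, the buyer price exceeds the seller price by 12: (188 − 0.6q) − (85 + 0.8q) = 12 → q' = 65.
Δq = 73.5714 − 65 = 8.5714; the wedge equals the tax, 12.
DWL = ½ × 8.5714 × 12 = 51.43.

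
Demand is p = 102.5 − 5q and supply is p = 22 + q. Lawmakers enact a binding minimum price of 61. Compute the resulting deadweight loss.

78.54

Competitive equilibrium: 102.5 − 5q = 22 + q → q* = 13.4167, p* = 35.4167.
At the floor p = 61, quantity demanded = (102.5 − 61)/5 = 8.3.
Sellers' marginal cost at q' = 8.3: 22 + 1·8.3 = 30.3.
Δq = 13.4167 − 8.3 = 5.1167; wedge = 61 − 30.3 = 30.7.
The triangle = ½ × 5.1167 × 30.7 = 78.54.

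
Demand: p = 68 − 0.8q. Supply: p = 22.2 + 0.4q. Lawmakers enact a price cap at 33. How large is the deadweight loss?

Competitive equilibrium: 68 − 0.8q = 22.2 + 0.4q → q* = 38.1667, p* = 37.4667.
At the ceiling p = 33, quantity supplied = (33 − 22.2)/0.4 = 27.
Willingness to pay at q' = 27: 68 − 0.8·27 = 46.4.
Δq = 38.1667 − 27 = 11.1667; wedge = 46.4 − 33 = 13.4.
Deadweight loss = ½ × 11.1667 × 13.4 = 74.82.

74.82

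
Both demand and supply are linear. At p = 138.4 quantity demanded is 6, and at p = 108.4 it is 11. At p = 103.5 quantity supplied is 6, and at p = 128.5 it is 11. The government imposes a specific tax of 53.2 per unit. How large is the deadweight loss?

Demand slope = (108.4 − 138.4)/(11 − 6) = −6, so p = 174.4 − 6q.
Supply slope = (128.5 − 103.5)/(11 − 6) = 5, so p = 73.5 + 5q.
Competitive equilibrium: 174.4 − 6q = 73.5 + 5q → q* = 9.1727, p* = 119.3636.
With the tax, the buyer price exceeds the seller price by 53.2: (174.4 − 6q) − (73.5 + 5q) = 53.2 → q' = 4.3364.
Δq = 9.1727 − 4.3364 = 4.8363; the wedge equals the tax, 53.2.
Deadweight loss = ½ × 4.8363 × 53.2 = 128.65.

128.65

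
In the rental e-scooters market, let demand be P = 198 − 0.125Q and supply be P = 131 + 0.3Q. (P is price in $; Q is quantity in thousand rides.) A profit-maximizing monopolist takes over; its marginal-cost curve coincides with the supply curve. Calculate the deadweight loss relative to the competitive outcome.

Competitive equilibrium: 198 − 0.125Q = 131 + 0.3Q → Q* = 157.6471, P* = 178.2941.
Marginal revenue: MR = 198 − 0.25Q. Set MR = MC: 198 − 0.25Q = 131 + 0.3Q → Q_m = 121.8182.
Price P_m = 198 − 0.125·121.8182 = 182.7727; MC(Q_m) = 131 + 0.3·121.8182 = 167.5455.
Competitive Q* = 157.6471, so ΔQ = 35.8289; wedge = 182.7727 − 167.5455 = 15.2272.
DWL = ½ × 35.8289 × 15.2272 = $272.79 thousand.

$272.79 thousand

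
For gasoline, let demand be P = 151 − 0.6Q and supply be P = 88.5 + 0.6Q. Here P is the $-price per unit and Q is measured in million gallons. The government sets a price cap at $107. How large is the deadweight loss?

$270.94 million

Competitive equilibrium: 151 − 0.6Q = 88.5 + 0.6Q → Q* = 52.0833, P* = 119.75.
At the ceiling P = 107, quantity supplied = (107 − 88.5)/0.6 = 30.8333.
Willingness to pay at Q' = 30.8333: 151 − 0.6·30.8333 = 132.5.
ΔQ = 52.0833 − 30.8333 = 21.25; wedge = 132.5 − 107 = 25.5.
Welfare loss = ½ × 21.25 × 25.5 = $270.94 million.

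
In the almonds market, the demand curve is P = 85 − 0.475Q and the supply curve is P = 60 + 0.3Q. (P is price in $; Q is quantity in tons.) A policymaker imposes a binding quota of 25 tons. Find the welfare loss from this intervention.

Competitive equilibrium: 85 − 0.475Q = 60 + 0.3Q → Q* = 32.2581, P* = 69.6774.
At Q = 25: demand price = 85 − 0.475·25 = 73.125; supply price = 60 + 0.3·25 = 67.5.
ΔQ = 32.2581 − 25 = 7.2581; wedge = 73.125 − 67.5 = 5.625.
DWL = ½ × 7.2581 × 5.625 = $20.41.

$20.41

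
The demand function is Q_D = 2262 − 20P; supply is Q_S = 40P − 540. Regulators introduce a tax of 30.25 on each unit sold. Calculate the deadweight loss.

In inverse form: demand P = 113.1 − 0.05Q, supply P = 13.5 + 0.025Q.
Competitive equilibrium: 113.1 − 0.05Q = 13.5 + 0.025Q → Q* = 1328, P* = 46.7.
With the tax, the buyer price exceeds the seller price by 30.25: (113.1 − 0.05Q) − (13.5 + 0.025Q) = 30.25 → Q' = 924.6667.
ΔQ = 1328 − 924.6667 = 403.3333; the wedge equals the tax, 30.25.
Deadweight loss = ½ × 403.3333 × 30.25 = 6100.42.

6100.42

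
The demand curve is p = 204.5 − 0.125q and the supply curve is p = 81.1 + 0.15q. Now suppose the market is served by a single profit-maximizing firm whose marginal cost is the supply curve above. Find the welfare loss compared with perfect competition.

Competitive equilibrium: 204.5 − 0.125q = 81.1 + 0.15q → q* = 448.7273, p* = 148.4091.
Marginal revenue: MR = 204.5 − 0.25q. Set MR = MC: 204.5 − 0.25q = 81.1 + 0.15q → q_m = 308.5.
Price p_m = 204.5 − 0.125·308.5 = 165.9375; MC(q_m) = 81.1 + 0.15·308.5 = 127.375.
Competitive q* = 448.7273, so Δq = 140.2273; wedge = 165.9375 − 127.375 = 38.5625.
Welfare loss = ½ × 140.2273 × 38.5625 = 2703.76.

2703.76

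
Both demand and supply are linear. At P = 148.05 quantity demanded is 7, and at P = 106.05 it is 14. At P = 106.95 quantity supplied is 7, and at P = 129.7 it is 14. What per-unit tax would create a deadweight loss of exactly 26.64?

22.2

Demand slope = (106.05 − 148.05)/(14 − 7) = −6, so P = 190.05 − 6Q.
Supply slope = (129.7 − 106.95)/(14 − 7) = 3.25, so P = 84.2 + 3.25Q.
Competitive equilibrium: 190.05 − 6Q = 84.2 + 3.25Q → Q* = 11.4432, P* = 121.3905.
A tax t gives ΔQ = t/9.25 and wedge t, so DWL = t²/18.5.
t²/18.5 = 26.64 → t² = 492.84 → t = 22.2.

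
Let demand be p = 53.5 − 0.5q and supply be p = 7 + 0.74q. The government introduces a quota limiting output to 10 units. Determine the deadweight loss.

468.875

Competitive equilibrium: 53.5 − 0.5q = 7 + 0.74q → q* = 37.5, p* = 34.75.
At q = 10: demand price = 53.5 − 0.5·10 = 48.5; supply price = 7 + 0.74·10 = 14.4.
Δq = 37.5 − 10 = 27.5; wedge = 48.5 − 14.4 = 34.1.
Deadweight loss = ½ × 27.5 × 34.1 = 468.875.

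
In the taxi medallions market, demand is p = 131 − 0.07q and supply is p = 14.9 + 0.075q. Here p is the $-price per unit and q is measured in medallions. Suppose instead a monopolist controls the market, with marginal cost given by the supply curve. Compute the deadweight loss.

$4927.03

Competitive equilibrium: 131 − 0.07q = 14.9 + 0.075q → q* = 800.68966, p* = 74.95172.
Marginal revenue: MR = 131 − 0.14q. Set MR = MC: 131 − 0.14q = 14.9 + 0.075q → q_m = 540.
Price p_m = 131 − 0.07·540 = 93.2; MC(q_m) = 14.9 + 0.075·540 = 55.4.
Competitive q* = 800.68966, so Δq = 260.68966; wedge = 93.2 − 55.4 = 37.8.
The triangle = ½ × 260.68966 × 37.8 = $4927.03.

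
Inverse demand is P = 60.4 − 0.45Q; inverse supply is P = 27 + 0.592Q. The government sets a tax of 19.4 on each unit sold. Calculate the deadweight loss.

180.60

Competitive equilibrium: 60.4 − 0.45Q = 27 + 0.592Q → Q* = 32.053743, P* = 45.975816.
With the tax, the buyer price exceeds the seller price by 19.4: (60.4 − 0.45Q) − (27 + 0.592Q) = 19.4 → Q' = 13.435701.
ΔQ = 32.053743 − 13.435701 = 18.618042; the wedge equals the tax, 19.4.
Deadweight loss = ½ × 18.618042 × 19.4 = 180.60.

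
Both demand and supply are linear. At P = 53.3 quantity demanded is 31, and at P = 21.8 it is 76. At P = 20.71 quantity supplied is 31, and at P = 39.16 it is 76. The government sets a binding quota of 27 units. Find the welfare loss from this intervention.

Demand slope = (21.8 − 53.3)/(76 − 31) = −0.7, so P = 75 − 0.7Q.
Supply slope = (39.16 − 20.71)/(76 − 31) = 0.41, so P = 8 + 0.41Q.
Competitive equilibrium: 75 − 0.7Q = 8 + 0.41Q → Q* = 60.3604, P* = 32.7477.
At Q = 27: demand price = 75 − 0.7·27 = 56.1; supply price = 8 + 0.41·27 = 19.07.
ΔQ = 60.3604 − 27 = 33.3604; wedge = 56.1 − 19.07 = 37.03.
Welfare loss = ½ × 33.3604 × 37.03 = 617.67.

617.67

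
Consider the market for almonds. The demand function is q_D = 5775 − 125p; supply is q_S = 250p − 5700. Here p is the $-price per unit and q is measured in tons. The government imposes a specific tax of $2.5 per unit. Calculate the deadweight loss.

$260.42

In inverse form: demand p = 46.2 − 0.008q, supply p = 22.8 + 0.004q.
Competitive equilibrium: 46.2 − 0.008q = 22.8 + 0.004q → q* = 1950, p* = 30.6.
With the tax, the buyer price exceeds the seller price by 2.5: (46.2 − 0.008q) − (22.8 + 0.004q) = 2.5 → q' = 1741.6667.
Δq = 1950 − 1741.6667 = 208.3333; the wedge equals the tax, 2.5.
Deadweight loss = ½ × 208.3333 × 2.5 = $260.42.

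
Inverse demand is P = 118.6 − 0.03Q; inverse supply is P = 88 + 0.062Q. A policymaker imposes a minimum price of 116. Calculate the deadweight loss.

Competitive equilibrium: 118.6 − 0.03Q = 88 + 0.062Q → Q* = 332.6087, P* = 108.62174.
At the floor P = 116, quantity demanded = (118.6 − 116)/0.03 = 86.66667.
Sellers' marginal cost at Q' = 86.66667: 88 + 0.062·86.66667 = 93.37333.
ΔQ = 332.6087 − 86.66667 = 245.94203; wedge = 116 − 93.37333 = 22.62667.
The triangle = ½ × 245.94203 × 22.62667 = 2782.42.

2782.42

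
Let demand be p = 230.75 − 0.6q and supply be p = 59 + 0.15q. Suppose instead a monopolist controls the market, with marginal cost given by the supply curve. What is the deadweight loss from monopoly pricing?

3884.52

Competitive equilibrium: 230.75 − 0.6q = 59 + 0.15q → q* = 229, p* = 93.35.
Marginal revenue: MR = 230.75 − 1.2q. Set MR = MC: 230.75 − 1.2q = 59 + 0.15q → q_m = 127.2222.
Price p_m = 230.75 − 0.6·127.2222 = 154.4167; MC(q_m) = 59 + 0.15·127.2222 = 78.0833.
Competitive q* = 229, so Δq = 101.7778; wedge = 154.4167 − 78.0833 = 76.3334.
DWL = ½ × 101.7778 × 76.3334 = 3884.52.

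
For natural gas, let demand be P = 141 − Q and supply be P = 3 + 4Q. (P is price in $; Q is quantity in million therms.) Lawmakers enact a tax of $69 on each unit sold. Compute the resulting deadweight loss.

$476.10 million

Competitive equilibrium: 141 − Q = 3 + 4Q → Q* = 27.6, P* = 113.4.
With the tax, the buyer price exceeds the seller price by 69: (141 − Q) − (3 + 4Q) = 69 → Q' = 13.8.
ΔQ = 27.6 − 13.8 = 13.8; the wedge equals the tax, 69.
DWL = ½ × 13.8 × 69 = $476.10 million.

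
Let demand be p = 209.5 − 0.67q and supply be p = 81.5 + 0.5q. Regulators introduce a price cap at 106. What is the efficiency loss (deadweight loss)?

Competitive equilibrium: 209.5 − 0.67q = 81.5 + 0.5q → q* = 109.4017, p* = 136.2009.
At the ceiling p = 106, quantity supplied = (106 − 81.5)/0.5 = 49.
Willingness to pay at q' = 49: 209.5 − 0.67·49 = 176.67.
Δq = 109.4017 − 49 = 60.4017; wedge = 176.67 − 106 = 70.67.
Welfare loss = ½ × 60.4017 × 70.67 = 2134.29.

2134.29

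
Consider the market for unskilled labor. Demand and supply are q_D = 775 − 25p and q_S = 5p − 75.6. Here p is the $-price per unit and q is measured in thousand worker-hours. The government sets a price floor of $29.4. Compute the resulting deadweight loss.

In inverse form: demand p = 31 − 0.04q, supply p = 15.12 + 0.2q.
Competitive equilibrium: 31 − 0.04q = 15.12 + 0.2q → q* = 66.1667, p* = 28.3533.
At the floor p = 29.4, quantity demanded = (31 − 29.4)/0.04 = 40.
Sellers' marginal cost at q' = 40: 15.12 + 0.2·40 = 23.12.
Δq = 66.1667 − 40 = 26.1667; wedge = 29.4 − 23.12 = 6.28.
DWL = ½ × 26.1667 × 6.28 = $82.16 thousand.

$82.16 thousand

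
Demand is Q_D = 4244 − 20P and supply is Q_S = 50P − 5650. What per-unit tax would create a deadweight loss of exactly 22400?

56

In inverse form: demand P = 212.2 − 0.05Q, supply P = 113 + 0.02Q.
Competitive equilibrium: 212.2 − 0.05Q = 113 + 0.02Q → Q* = 1417.1429, P* = 141.3429.
A tax t gives ΔQ = t/0.07 and wedge t, so DWL = t²/0.14.
t²/0.14 = 22400 → t² = 3136 → t = 56.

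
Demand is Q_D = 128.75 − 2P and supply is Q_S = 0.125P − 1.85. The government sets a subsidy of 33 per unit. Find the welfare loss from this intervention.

In inverse form: demand P = 64.375 − 0.5Q, supply P = 14.8 + 8Q.
Competitive equilibrium: 64.375 − 0.5Q = 14.8 + 8Q → Q* = 5.8324, P* = 61.4588.
The subsidy lowers effective supply by 33: P = 8Q − 18.2.
New quantity: 64.375 − 0.5Q = 8Q − 18.2 → Q' = 9.7147.
Overproduction ΔQ = 9.7147 − 5.8324 = 3.8823; wedge = subsidy = 33.
Welfare loss = ½ × 3.8823 × 33 = 64.06.

64.06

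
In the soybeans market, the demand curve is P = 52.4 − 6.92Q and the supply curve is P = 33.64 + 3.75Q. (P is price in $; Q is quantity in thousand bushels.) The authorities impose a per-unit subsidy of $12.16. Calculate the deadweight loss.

$6.93 thousand

Competitive equilibrium: 52.4 − 6.92Q = 33.64 + 3.75Q → Q* = 1.7582, P* = 40.2333.
The subsidy lowers effective supply by 12.16: P = 21.48 + 3.75Q.
New quantity: 52.4 − 6.92Q = 21.48 + 3.75Q → Q' = 2.8978.
Overproduction ΔQ = 2.8978 − 1.7582 = 1.1396; wedge = subsidy = 12.16.
Deadweight loss = ½ × 1.1396 × 12.16 = $6.93 thousand.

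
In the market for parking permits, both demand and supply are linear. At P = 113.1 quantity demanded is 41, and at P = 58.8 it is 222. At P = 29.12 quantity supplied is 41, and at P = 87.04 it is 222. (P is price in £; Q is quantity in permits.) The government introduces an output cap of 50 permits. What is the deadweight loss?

£4956.90

Demand slope = (58.8 − 113.1)/(222 − 41) = −0.3, so P = 125.4 − 0.3Q.
Supply slope = (87.04 − 29.12)/(222 − 41) = 0.32, so P = 16 + 0.32Q.
Competitive equilibrium: 125.4 − 0.3Q = 16 + 0.32Q → Q* = 176.4516, P* = 72.4645.
At Q = 50: demand price = 125.4 − 0.3·50 = 110.4; supply price = 16 + 0.32·50 = 32.
ΔQ = 176.4516 − 50 = 126.4516; wedge = 110.4 − 32 = 78.4.
Welfare loss = ½ × 126.4516 × 78.4 = £4956.90.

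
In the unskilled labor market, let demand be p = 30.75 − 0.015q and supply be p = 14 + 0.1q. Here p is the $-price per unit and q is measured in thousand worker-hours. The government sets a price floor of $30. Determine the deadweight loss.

$526.09 thousand

Competitive equilibrium: 30.75 − 0.015q = 14 + 0.1q → q* = 145.6522, p* = 28.5652.
At the floor p = 30, quantity demanded = (30.75 − 30)/0.015 = 50.
Sellers' marginal cost at q' = 50: 14 + 0.1·50 = 19.
Δq = 145.6522 − 50 = 95.6522; wedge = 30 − 19 = 11.
The triangle = ½ × 95.6522 × 11 = $526.09 thousand.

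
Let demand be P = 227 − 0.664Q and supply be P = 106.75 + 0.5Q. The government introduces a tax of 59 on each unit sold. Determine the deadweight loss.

1495.27

Competitive equilibrium: 227 − 0.664Q = 106.75 + 0.5Q → Q* = 103.30756, P* = 158.40378.
With the tax, the buyer price exceeds the seller price by 59: (227 − 0.664Q) − (106.75 + 0.5Q) = 59 → Q' = 52.620275.
ΔQ = 103.30756 − 52.620275 = 50.687285; the wedge equals the tax, 59.
The triangle = ½ × 50.687285 × 59 = 1495.27.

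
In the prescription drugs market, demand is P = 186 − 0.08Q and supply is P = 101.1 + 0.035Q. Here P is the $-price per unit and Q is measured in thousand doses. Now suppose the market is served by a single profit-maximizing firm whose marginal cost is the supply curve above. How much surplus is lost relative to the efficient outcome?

Competitive equilibrium: 186 − 0.08Q = 101.1 + 0.035Q → Q* = 738.26087, P* = 126.93913.
Marginal revenue: MR = 186 − 0.16Q. Set MR = MC: 186 − 0.16Q = 101.1 + 0.035Q → Q_m = 435.38462.
Price P_m = 186 − 0.08·435.38462 = 151.16923; MC(Q_m) = 101.1 + 0.035·435.38462 = 116.33846.
Competitive Q* = 738.26087, so ΔQ = 302.87625; wedge = 151.16923 − 116.33846 = 34.83077.
Deadweight loss = ½ × 302.87625 × 34.83077 = $5274.71 thousand.

$5274.71 thousand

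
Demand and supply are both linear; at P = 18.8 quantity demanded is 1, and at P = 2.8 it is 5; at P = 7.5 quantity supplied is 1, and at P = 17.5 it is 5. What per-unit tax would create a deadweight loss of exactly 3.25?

6.5

Demand slope = (2.8 − 18.8)/(5 − 1) = −4, so P = 22.8 − 4Q.
Supply slope = (17.5 − 7.5)/(5 − 1) = 2.5, so P = 5 + 2.5Q.
Competitive equilibrium: 22.8 − 4Q = 5 + 2.5Q → Q* = 2.7385, P* = 11.8462.
A tax t gives ΔQ = t/6.5 and wedge t, so DWL = t²/13.
t²/13 = 3.25 → t² = 42.25 → t = 6.5.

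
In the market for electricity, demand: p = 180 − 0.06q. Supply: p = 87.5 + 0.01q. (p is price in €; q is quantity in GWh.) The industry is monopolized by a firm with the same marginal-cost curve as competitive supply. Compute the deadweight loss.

€13018.81

Competitive equilibrium: 180 − 0.06q = 87.5 + 0.01q → q* = 1321.4286, p* = 100.7143.
Marginal revenue: MR = 180 − 0.12q. Set MR = MC: 180 − 0.12q = 87.5 + 0.01q → q_m = 711.5385.
Price p_m = 180 − 0.06·711.5385 = 137.3077; MC(q_m) = 87.5 + 0.01·711.5385 = 94.6154.
Competitive q* = 1321.4286, so Δq = 609.8901; wedge = 137.3077 − 94.6154 = 42.6923.
Welfare loss = ½ × 609.8901 × 42.6923 = €13018.81.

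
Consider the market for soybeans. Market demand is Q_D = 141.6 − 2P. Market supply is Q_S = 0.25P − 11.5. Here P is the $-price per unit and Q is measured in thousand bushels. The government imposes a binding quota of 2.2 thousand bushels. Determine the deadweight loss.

$24.67 thousand

In inverse form: demand P = 70.8 − 0.5Q, supply P = 46 + 4Q.
Competitive equilibrium: 70.8 − 0.5Q = 46 + 4Q → Q* = 5.5111, P* = 68.0444.
At Q = 2.2: demand price = 70.8 − 0.5·2.2 = 69.7; supply price = 46 + 4·2.2 = 54.8.
ΔQ = 5.5111 − 2.2 = 3.3111; wedge = 69.7 − 54.8 = 14.9.
The triangle = ½ × 3.3111 × 14.9 = $24.67 thousand.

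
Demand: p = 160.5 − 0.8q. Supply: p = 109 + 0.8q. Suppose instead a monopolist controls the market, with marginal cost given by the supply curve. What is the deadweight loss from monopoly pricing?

Competitive equilibrium: 160.5 − 0.8q = 109 + 0.8q → q* = 32.1875, p* = 134.75.
Marginal revenue: MR = 160.5 − 1.6q. Set MR = MC: 160.5 − 1.6q = 109 + 0.8q → q_m = 21.4583.
Price p_m = 160.5 − 0.8·21.4583 = 143.3334; MC(q_m) = 109 + 0.8·21.4583 = 126.1666.
Competitive q* = 32.1875, so Δq = 10.7292; wedge = 143.3334 − 126.1666 = 17.1668.
DWL = ½ × 10.7292 × 17.1668 = 92.09.

92.09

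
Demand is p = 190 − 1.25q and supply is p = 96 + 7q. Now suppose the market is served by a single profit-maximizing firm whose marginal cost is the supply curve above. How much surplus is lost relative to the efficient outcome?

Competitive equilibrium: 190 − 1.25q = 96 + 7q → q* = 11.3939, p* = 175.7576.
Marginal revenue: MR = 190 − 2.5q. Set MR = MC: 190 − 2.5q = 96 + 7q → q_m = 9.8947.
Price p_m = 190 − 1.25·9.8947 = 177.6316; MC(q_m) = 96 + 7·9.8947 = 165.2629.
Competitive q* = 11.3939, so Δq = 1.4992; wedge = 177.6316 − 165.2629 = 12.3687.
DWL = ½ × 1.4992 × 12.3687 = 9.27.

9.27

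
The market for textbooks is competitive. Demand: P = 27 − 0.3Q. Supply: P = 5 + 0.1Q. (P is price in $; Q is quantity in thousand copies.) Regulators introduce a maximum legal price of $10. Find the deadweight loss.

$5 thousand

Competitive equilibrium: 27 − 0.3Q = 5 + 0.1Q → Q* = 55, P* = 10.5.
At the ceiling P = 10, quantity supplied = (10 − 5)/0.1 = 50.
Willingness to pay at Q' = 50: 27 − 0.3·50 = 12.
ΔQ = 55 − 50 = 5; wedge = 12 − 10 = 2.
Deadweight loss = ½ × 5 × 2 = $5 thousand.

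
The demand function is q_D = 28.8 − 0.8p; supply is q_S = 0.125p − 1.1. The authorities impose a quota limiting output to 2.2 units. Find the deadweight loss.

In inverse form: demand p = 36 − 1.25q, supply p = 8.8 + 8q.
Competitive equilibrium: 36 − 1.25q = 8.8 + 8q → q* = 2.9405, p* = 32.3243.
At q = 2.2: demand price = 36 − 1.25·2.2 = 33.25; supply price = 8.8 + 8·2.2 = 26.4.
Δq = 2.9405 − 2.2 = 0.7405; wedge = 33.25 − 26.4 = 6.85.
Deadweight loss = ½ × 0.7405 × 6.85 = 2.54.

2.54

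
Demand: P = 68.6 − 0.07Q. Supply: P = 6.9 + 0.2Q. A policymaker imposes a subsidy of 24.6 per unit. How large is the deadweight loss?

1120.67

Competitive equilibrium: 68.6 − 0.07Q = 6.9 + 0.2Q → Q* = 228.5185, P* = 52.6037.
The subsidy lowers effective supply by 24.6: P = 0.2Q − 17.7.
New quantity: 68.6 − 0.07Q = 0.2Q − 17.7 → Q' = 319.6296.
Overproduction ΔQ = 319.6296 − 228.5185 = 91.1111; wedge = subsidy = 24.6.
DWL = ½ × 91.1111 × 24.6 = 1120.67.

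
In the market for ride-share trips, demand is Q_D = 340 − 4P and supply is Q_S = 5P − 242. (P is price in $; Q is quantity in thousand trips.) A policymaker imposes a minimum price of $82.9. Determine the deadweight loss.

$1196.836 thousand

In inverse form: demand P = 85 − 0.25Q, supply P = 48.4 + 0.2Q.
Competitive equilibrium: 85 − 0.25Q = 48.4 + 0.2Q → Q* = 81.33333, P* = 64.66667.
At the floor P = 82.9, quantity demanded = (85 − 82.9)/0.25 = 8.4.
Sellers' marginal cost at Q' = 8.4: 48.4 + 0.2·8.4 = 50.08.
ΔQ = 81.33333 − 8.4 = 72.93333; wedge = 82.9 − 50.08 = 32.82.
Deadweight loss = ½ × 72.93333 × 32.82 = $1196.836 thousand.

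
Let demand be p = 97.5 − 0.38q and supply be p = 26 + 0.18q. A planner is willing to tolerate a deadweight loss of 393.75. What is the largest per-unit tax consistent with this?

21

Competitive equilibrium: 97.5 − 0.38q = 26 + 0.18q → q* = 127.6786, p* = 48.9821.
A tax t gives Δq = t/0.56 and wedge t, so DWL = t²/1.12.
t²/1.12 = 393.75 → t² = 441 → t = 21.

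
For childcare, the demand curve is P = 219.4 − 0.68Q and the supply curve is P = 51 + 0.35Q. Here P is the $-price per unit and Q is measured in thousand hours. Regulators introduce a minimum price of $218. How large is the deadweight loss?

$13421.77 thousand

Competitive equilibrium: 219.4 − 0.68Q = 51 + 0.35Q → Q* = 163.4951, P* = 108.2233.
At the floor P = 218, quantity demanded = (219.4 − 218)/0.68 = 2.0588.
Sellers' marginal cost at Q' = 2.0588: 51 + 0.35·2.0588 = 51.7206.
ΔQ = 163.4951 − 2.0588 = 161.4363; wedge = 218 − 51.7206 = 166.2794.
The triangle = ½ × 161.4363 × 166.2794 = $13421.77 thousand.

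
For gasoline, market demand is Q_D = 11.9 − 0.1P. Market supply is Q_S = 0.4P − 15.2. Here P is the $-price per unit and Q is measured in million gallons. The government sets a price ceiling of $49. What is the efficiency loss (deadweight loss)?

In inverse form: demand P = 119 − 10Q, supply P = 38 + 2.5Q.
Competitive equilibrium: 119 − 10Q = 38 + 2.5Q → Q* = 6.48, P* = 54.2.
At the ceiling P = 49, quantity supplied = (49 − 38)/2.5 = 4.4.
Willingness to pay at Q' = 4.4: 119 − 10·4.4 = 75.
ΔQ = 6.48 − 4.4 = 2.08; wedge = 75 − 49 = 26.
DWL = ½ × 2.08 × 26 = $27.04 million.

$27.04 million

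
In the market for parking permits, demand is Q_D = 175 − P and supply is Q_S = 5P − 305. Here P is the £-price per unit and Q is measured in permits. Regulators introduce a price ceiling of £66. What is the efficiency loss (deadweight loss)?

In inverse form: demand P = 175 − Q, supply P = 61 + 0.2Q.
Competitive equilibrium: 175 − Q = 61 + 0.2Q → Q* = 95, P* = 80.
At the ceiling P = 66, quantity supplied = (66 − 61)/0.2 = 25.
Willingness to pay at Q' = 25: 175 − 1·25 = 150.
ΔQ = 95 − 25 = 70; wedge = 150 − 66 = 84.
Welfare loss = ½ × 70 × 84 = £2940.

£2940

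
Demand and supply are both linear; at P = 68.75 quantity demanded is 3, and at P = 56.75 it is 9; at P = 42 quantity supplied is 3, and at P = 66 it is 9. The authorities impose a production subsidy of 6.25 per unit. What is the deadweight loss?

Demand slope = (56.75 − 68.75)/(9 − 3) = −2, so P = 74.75 − 2Q.
Supply slope = (66 − 42)/(9 − 3) = 4, so P = 30 + 4Q.
Competitive equilibrium: 74.75 − 2Q = 30 + 4Q → Q* = 7.4583, P* = 59.8333.
The subsidy lowers effective supply by 6.25: P = 23.75 + 4Q.
New quantity: 74.75 − 2Q = 23.75 + 4Q → Q' = 8.5.
Overproduction ΔQ = 8.5 − 7.4583 = 1.0417; wedge = subsidy = 6.25.
The triangle = ½ × 1.0417 × 6.25 = 3.26.

3.26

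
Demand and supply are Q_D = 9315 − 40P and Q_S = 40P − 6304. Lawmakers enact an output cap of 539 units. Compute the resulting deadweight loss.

23353.06

In inverse form: demand P = 232.875 − 0.025Q, supply P = 157.6 + 0.025Q.
Competitive equilibrium: 232.875 − 0.025Q = 157.6 + 0.025Q → Q* = 1505.5, P* = 195.2375.
At Q = 539: demand price = 232.875 − 0.025·539 = 219.4; supply price = 157.6 + 0.025·539 = 171.075.
ΔQ = 1505.5 − 539 = 966.5; wedge = 219.4 − 171.075 = 48.325.
DWL = ½ × 966.5 × 48.325 = 23353.06.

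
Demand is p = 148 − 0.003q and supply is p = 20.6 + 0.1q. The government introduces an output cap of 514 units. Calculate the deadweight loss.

Competitive equilibrium: 148 − 0.003q = 20.6 + 0.1q → q* = 1236.8932, p* = 144.2893.
At q = 514: demand price = 148 − 0.003·514 = 146.458; supply price = 20.6 + 0.1·514 = 72.
Δq = 1236.8932 − 514 = 722.8932; wedge = 146.458 − 72 = 74.458.
Deadweight loss = ½ × 722.8932 × 74.458 = 26912.59.

26912.59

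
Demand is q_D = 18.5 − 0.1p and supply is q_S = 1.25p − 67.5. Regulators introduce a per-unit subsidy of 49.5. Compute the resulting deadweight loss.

113.44

In inverse form: demand p = 185 − 10q, supply p = 54 + 0.8q.
Competitive equilibrium: 185 − 10q = 54 + 0.8q → q* = 12.1296, p* = 63.7037.
The subsidy lowers effective supply by 49.5: p = 4.5 + 0.8q.
New quantity: 185 − 10q = 4.5 + 0.8q → q' = 16.713.
Overproduction Δq = 16.713 − 12.1296 = 4.5834; wedge = subsidy = 49.5.
The triangle = ½ × 4.5834 × 49.5 = 113.44.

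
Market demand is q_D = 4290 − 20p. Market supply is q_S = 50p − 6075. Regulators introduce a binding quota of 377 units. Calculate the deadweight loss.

In inverse form: demand p = 214.5 − 0.05q, supply p = 121.5 + 0.02q.
Competitive equilibrium: 214.5 − 0.05q = 121.5 + 0.02q → q* = 1328.5714, p* = 148.0714.
At q = 377: demand price = 214.5 − 0.05·377 = 195.65; supply price = 121.5 + 0.02·377 = 129.04.
Δq = 1328.5714 − 377 = 951.5714; wedge = 195.65 − 129.04 = 66.61.
Deadweight loss = ½ × 951.5714 × 66.61 = 31692.09.

31692.09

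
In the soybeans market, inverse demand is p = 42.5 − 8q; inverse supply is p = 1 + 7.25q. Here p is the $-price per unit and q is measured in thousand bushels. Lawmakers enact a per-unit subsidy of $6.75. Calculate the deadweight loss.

$1.49 thousand

Competitive equilibrium: 42.5 − 8q = 1 + 7.25q → q* = 2.7213, p* = 20.7295.
The subsidy lowers effective supply by 6.75: p = 7.25q − 5.75.
New quantity: 42.5 − 8q = 7.25q − 5.75 → q' = 3.1639.
Overproduction Δq = 3.1639 − 2.7213 = 0.4426; wedge = subsidy = 6.75.
DWL = ½ × 0.4426 × 6.75 = $1.49 thousand.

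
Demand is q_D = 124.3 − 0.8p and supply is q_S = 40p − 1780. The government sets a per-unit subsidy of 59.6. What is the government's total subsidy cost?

7968.87

In inverse form: demand p = 155.375 − 1.25q, supply p = 44.5 + 0.025q.
Competitive equilibrium: 155.375 − 1.25q = 44.5 + 0.025q → q* = 86.9608, p* = 46.674.
The subsidy lowers effective supply by 59.6: p = 0.025q − 15.1.
New quantity: 155.375 − 1.25q = 0.025q − 15.1 → q' = 133.7059.
Total subsidy cost = 59.6 × 133.7059 = 7968.87.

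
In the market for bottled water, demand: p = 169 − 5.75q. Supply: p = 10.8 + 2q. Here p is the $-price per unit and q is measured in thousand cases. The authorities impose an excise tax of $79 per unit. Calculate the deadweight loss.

Competitive equilibrium: 169 − 5.75q = 10.8 + 2q → q* = 20.4129, p* = 51.62581.
With the tax, the buyer price exceeds the seller price by 79: (169 − 5.75q) − (10.8 + 2q) = 79 → q' = 10.21935.
Δq = 20.4129 − 10.21935 = 10.19355; the wedge equals the tax, 79.
Deadweight loss = ½ × 10.19355 × 79 = $402.65 thousand.

$402.65 thousand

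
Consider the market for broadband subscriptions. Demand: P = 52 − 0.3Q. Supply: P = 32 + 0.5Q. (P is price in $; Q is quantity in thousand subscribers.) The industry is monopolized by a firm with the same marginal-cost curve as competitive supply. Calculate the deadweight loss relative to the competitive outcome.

Competitive equilibrium: 52 − 0.3Q = 32 + 0.5Q → Q* = 25, P* = 44.5.
Marginal revenue: MR = 52 − 0.6Q. Set MR = MC: 52 − 0.6Q = 32 + 0.5Q → Q_m = 18.1818.
Price P_m = 52 − 0.3·18.1818 = 46.5455; MC(Q_m) = 32 + 0.5·18.1818 = 41.0909.
Competitive Q* = 25, so ΔQ = 6.8182; wedge = 46.5455 − 41.0909 = 5.4546.
The triangle = ½ × 6.8182 × 5.4546 = $18.60 thousand.

$18.60 thousand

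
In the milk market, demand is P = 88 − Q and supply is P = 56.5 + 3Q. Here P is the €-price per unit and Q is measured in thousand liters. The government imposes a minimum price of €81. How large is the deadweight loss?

€1.53 thousand

Competitive equilibrium: 88 − Q = 56.5 + 3Q → Q* = 7.875, P* = 80.125.
At the floor P = 81, quantity demanded = (88 − 81)/1 = 7.
Sellers' marginal cost at Q' = 7: 56.5 + 3·7 = 77.5.
ΔQ = 7.875 − 7 = 0.875; wedge = 81 − 77.5 = 3.5.
Deadweight loss = ½ × 0.875 × 3.5 = €1.53 thousand.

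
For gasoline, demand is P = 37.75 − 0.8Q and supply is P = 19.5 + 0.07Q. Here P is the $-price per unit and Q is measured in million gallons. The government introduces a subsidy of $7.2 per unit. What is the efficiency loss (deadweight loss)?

Competitive equilibrium: 37.75 − 0.8Q = 19.5 + 0.07Q → Q* = 20.977, P* = 20.9684.
The subsidy lowers effective supply by 7.2: P = 12.3 + 0.07Q.
New quantity: 37.75 − 0.8Q = 12.3 + 0.07Q → Q' = 29.2529.
Overproduction ΔQ = 29.2529 − 20.977 = 8.2759; wedge = subsidy = 7.2.
DWL = ½ × 8.2759 × 7.2 = $29.79 million.

$29.79 million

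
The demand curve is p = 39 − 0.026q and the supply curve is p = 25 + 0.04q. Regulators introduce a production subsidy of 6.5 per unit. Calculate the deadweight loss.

320.08

Competitive equilibrium: 39 − 0.026q = 25 + 0.04q → q* = 212.1212, p* = 33.4848.
The subsidy lowers effective supply by 6.5: p = 18.5 + 0.04q.
New quantity: 39 − 0.026q = 18.5 + 0.04q → q' = 310.6061.
Overproduction Δq = 310.6061 − 212.1212 = 98.4849; wedge = subsidy = 6.5.
Deadweight loss = ½ × 98.4849 × 6.5 = 320.08.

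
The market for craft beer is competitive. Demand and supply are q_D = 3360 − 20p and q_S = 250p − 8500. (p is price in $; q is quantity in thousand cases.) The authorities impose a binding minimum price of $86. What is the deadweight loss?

In inverse form: demand p = 168 − 0.05q, supply p = 34 + 0.004q.
Competitive equilibrium: 168 − 0.05q = 34 + 0.004q → q* = 2481.4815, p* = 43.9259.
At the floor p = 86, quantity demanded = (168 − 86)/0.05 = 1640.
Sellers' marginal cost at q' = 1640: 34 + 0.004·1640 = 40.56.
Δq = 2481.4815 − 1640 = 841.4815; wedge = 86 − 40.56 = 45.44.
Deadweight loss = ½ × 841.4815 × 45.44 = $19118.46 thousand.

$19118.46 thousand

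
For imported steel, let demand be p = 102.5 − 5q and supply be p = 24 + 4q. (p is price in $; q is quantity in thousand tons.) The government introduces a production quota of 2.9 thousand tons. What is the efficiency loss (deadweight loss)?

$152.54 thousand

Competitive equilibrium: 102.5 − 5q = 24 + 4q → q* = 8.7222, p* = 58.8889.
At q = 2.9: demand price = 102.5 − 5·2.9 = 88; supply price = 24 + 4·2.9 = 35.6.
Δq = 8.7222 − 2.9 = 5.8222; wedge = 88 − 35.6 = 52.4.
Welfare loss = ½ × 5.8222 × 52.4 = $152.54 thousand.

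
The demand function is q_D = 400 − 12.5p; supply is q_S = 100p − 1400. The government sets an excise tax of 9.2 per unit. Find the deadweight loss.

In inverse form: demand p = 32 − 0.08q, supply p = 14 + 0.01q.
Competitive equilibrium: 32 − 0.08q = 14 + 0.01q → q* = 200, p* = 16.
With the tax, the buyer price exceeds the seller price by 9.2: (32 − 0.08q) − (14 + 0.01q) = 9.2 → q' = 97.7778.
Δq = 200 − 97.7778 = 102.2222; the wedge equals the tax, 9.2.
Welfare loss = ½ × 102.2222 × 9.2 = 470.22.

470.22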